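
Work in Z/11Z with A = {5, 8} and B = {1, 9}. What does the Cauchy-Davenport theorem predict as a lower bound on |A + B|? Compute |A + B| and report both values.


Cauchy-Davenport: |A + B| ≥ min(p, |A| + |B| - 1) for A, B nonempty in Z/pZ.
|A| = 2, |B| = 2, p = 11.
CD lower bound = min(11, 2 + 2 - 1) = min(11, 3) = 3.
Compute A + B mod 11 directly:
a = 5: 5+1=6, 5+9=3
a = 8: 8+1=9, 8+9=6
A + B = {3, 6, 9}, so |A + B| = 3.
Verify: 3 ≥ 3? Yes ✓.

CD lower bound = 3, actual |A + B| = 3.


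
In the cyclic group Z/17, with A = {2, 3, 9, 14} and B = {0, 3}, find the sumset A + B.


Work in Z/17Z: reduce every sum a + b modulo 17.
Enumerate all 8 pairs:
a = 2: 2+0=2, 2+3=5
a = 3: 3+0=3, 3+3=6
a = 9: 9+0=9, 9+3=12
a = 14: 14+0=14, 14+3=0
Distinct residues collected: {0, 2, 3, 5, 6, 9, 12, 14}
|A + B| = 8 (out of 17 total residues).

A + B = {0, 2, 3, 5, 6, 9, 12, 14}


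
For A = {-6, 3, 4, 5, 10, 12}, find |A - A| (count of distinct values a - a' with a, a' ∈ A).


A - A = {a - a' : a, a' ∈ A}; |A| = 6.
Bounds: 2|A|-1 ≤ |A - A| ≤ |A|² - |A| + 1, i.e. 11 ≤ |A - A| ≤ 31.
Note: 0 ∈ A - A always (from a - a). The set is symmetric: if d ∈ A - A then -d ∈ A - A.
Enumerate nonzero differences d = a - a' with a > a' (then include -d):
Positive differences: {1, 2, 5, 6, 7, 8, 9, 10, 11, 16, 18}
Full difference set: {0} ∪ (positive diffs) ∪ (negative diffs).
|A - A| = 1 + 2·11 = 23 (matches direct enumeration: 23).

|A - A| = 23


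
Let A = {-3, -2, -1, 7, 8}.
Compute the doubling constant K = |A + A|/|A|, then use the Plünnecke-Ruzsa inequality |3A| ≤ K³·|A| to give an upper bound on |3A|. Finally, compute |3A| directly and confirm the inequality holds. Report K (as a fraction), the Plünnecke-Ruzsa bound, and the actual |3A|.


|A| = 5.
Step 1: Compute A + A by enumerating all 25 pairs.
A + A = {-6, -5, -4, -3, -2, 4, 5, 6, 7, 14, 15, 16}, so |A + A| = 12.
Step 2: Doubling constant K = |A + A|/|A| = 12/5 = 12/5 ≈ 2.4000.
Step 3: Plünnecke-Ruzsa gives |3A| ≤ K³·|A| = (2.4000)³ · 5 ≈ 69.1200.
Step 4: Compute 3A = A + A + A directly by enumerating all triples (a,b,c) ∈ A³; |3A| = 22.
Step 5: Check 22 ≤ 69.1200? Yes ✓.

K = 12/5, Plünnecke-Ruzsa bound K³|A| ≈ 69.1200, |3A| = 22, inequality holds.


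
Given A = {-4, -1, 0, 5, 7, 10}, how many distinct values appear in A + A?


A + A = {a + a' : a, a' ∈ A}; |A| = 6.
General bounds: 2|A| - 1 ≤ |A + A| ≤ |A|(|A|+1)/2, i.e. 11 ≤ |A + A| ≤ 21.
Lower bound 2|A|-1 is attained iff A is an arithmetic progression.
Enumerate sums a + a' for a ≤ a' (symmetric, so this suffices):
a = -4: -4+-4=-8, -4+-1=-5, -4+0=-4, -4+5=1, -4+7=3, -4+10=6
a = -1: -1+-1=-2, -1+0=-1, -1+5=4, -1+7=6, -1+10=9
a = 0: 0+0=0, 0+5=5, 0+7=7, 0+10=10
a = 5: 5+5=10, 5+7=12, 5+10=15
a = 7: 7+7=14, 7+10=17
a = 10: 10+10=20
Distinct sums: {-8, -5, -4, -2, -1, 0, 1, 3, 4, 5, 6, 7, 9, 10, 12, 14, 15, 17, 20}
|A + A| = 19

|A + A| = 19


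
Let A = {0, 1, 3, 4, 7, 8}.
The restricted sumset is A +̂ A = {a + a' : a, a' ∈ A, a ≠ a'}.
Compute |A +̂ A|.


Restricted sumset: A +̂ A = {a + a' : a ∈ A, a' ∈ A, a ≠ a'}.
Equivalently, take A + A and drop any sum 2a that is achievable ONLY as a + a for a ∈ A (i.e. sums representable only with equal summands).
Enumerate pairs (a, a') with a < a' (symmetric, so each unordered pair gives one sum; this covers all a ≠ a'):
  0 + 1 = 1
  0 + 3 = 3
  0 + 4 = 4
  0 + 7 = 7
  0 + 8 = 8
  1 + 3 = 4
  1 + 4 = 5
  1 + 7 = 8
  1 + 8 = 9
  3 + 4 = 7
  3 + 7 = 10
  3 + 8 = 11
  4 + 7 = 11
  4 + 8 = 12
  7 + 8 = 15
Collected distinct sums: {1, 3, 4, 5, 7, 8, 9, 10, 11, 12, 15}
|A +̂ A| = 11
(Reference bound: |A +̂ A| ≥ 2|A| - 3 for |A| ≥ 2, with |A| = 6 giving ≥ 9.)

|A +̂ A| = 11


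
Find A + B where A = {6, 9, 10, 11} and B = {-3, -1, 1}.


A + B = {a + b : a ∈ A, b ∈ B}.
Enumerate all |A|·|B| = 4·3 = 12 pairs (a, b) and collect distinct sums.
a = 6: 6+-3=3, 6+-1=5, 6+1=7
a = 9: 9+-3=6, 9+-1=8, 9+1=10
a = 10: 10+-3=7, 10+-1=9, 10+1=11
a = 11: 11+-3=8, 11+-1=10, 11+1=12
Collecting distinct sums: A + B = {3, 5, 6, 7, 8, 9, 10, 11, 12}
|A + B| = 9

A + B = {3, 5, 6, 7, 8, 9, 10, 11, 12}


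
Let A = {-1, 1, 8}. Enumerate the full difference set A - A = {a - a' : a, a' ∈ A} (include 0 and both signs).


A - A = {a - a' : a, a' ∈ A}.
Compute a - a' for each ordered pair (a, a'):
a = -1: -1--1=0, -1-1=-2, -1-8=-9
a = 1: 1--1=2, 1-1=0, 1-8=-7
a = 8: 8--1=9, 8-1=7, 8-8=0
Collecting distinct values (and noting 0 appears from a-a):
A - A = {-9, -7, -2, 0, 2, 7, 9}
|A - A| = 7

A - A = {-9, -7, -2, 0, 2, 7, 9}


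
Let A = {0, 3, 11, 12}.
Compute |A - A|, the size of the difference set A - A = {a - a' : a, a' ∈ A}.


A - A = {a - a' : a, a' ∈ A}; |A| = 4.
Bounds: 2|A|-1 ≤ |A - A| ≤ |A|² - |A| + 1, i.e. 7 ≤ |A - A| ≤ 13.
Note: 0 ∈ A - A always (from a - a). The set is symmetric: if d ∈ A - A then -d ∈ A - A.
Enumerate nonzero differences d = a - a' with a > a' (then include -d):
Positive differences: {1, 3, 8, 9, 11, 12}
Full difference set: {0} ∪ (positive diffs) ∪ (negative diffs).
|A - A| = 1 + 2·6 = 13 (matches direct enumeration: 13).

|A - A| = 13


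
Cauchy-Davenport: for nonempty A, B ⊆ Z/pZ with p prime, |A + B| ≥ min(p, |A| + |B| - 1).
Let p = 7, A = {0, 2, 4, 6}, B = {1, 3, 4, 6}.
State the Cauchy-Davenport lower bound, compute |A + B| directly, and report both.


Cauchy-Davenport: |A + B| ≥ min(p, |A| + |B| - 1) for A, B nonempty in Z/pZ.
|A| = 4, |B| = 4, p = 7.
CD lower bound = min(7, 4 + 4 - 1) = min(7, 7) = 7.
Compute A + B mod 7 directly:
a = 0: 0+1=1, 0+3=3, 0+4=4, 0+6=6
a = 2: 2+1=3, 2+3=5, 2+4=6, 2+6=1
a = 4: 4+1=5, 4+3=0, 4+4=1, 4+6=3
a = 6: 6+1=0, 6+3=2, 6+4=3, 6+6=5
A + B = {0, 1, 2, 3, 4, 5, 6}, so |A + B| = 7.
Verify: 7 ≥ 7? Yes ✓.

CD lower bound = 7, actual |A + B| = 7.


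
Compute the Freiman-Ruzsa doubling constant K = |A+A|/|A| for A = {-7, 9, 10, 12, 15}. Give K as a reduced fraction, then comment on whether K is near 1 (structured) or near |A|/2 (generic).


|A| = 5.
Compute A + A by enumerating all 25 pairs.
A + A = {-14, 2, 3, 5, 8, 18, 19, 20, 21, 22, 24, 25, 27, 30}, so |A + A| = 14.
K = |A + A| / |A| = 14/5 (already in lowest terms) ≈ 2.8000.
Reference: AP of size 5 gives K = 9/5 ≈ 1.8000; a fully generic set of size 5 gives K ≈ 3.0000.

|A| = 5, |A + A| = 14, K = 14/5.


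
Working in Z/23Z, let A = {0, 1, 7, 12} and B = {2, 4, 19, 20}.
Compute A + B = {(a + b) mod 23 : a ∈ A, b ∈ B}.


Work in Z/23Z: reduce every sum a + b modulo 23.
Enumerate all 16 pairs:
a = 0: 0+2=2, 0+4=4, 0+19=19, 0+20=20
a = 1: 1+2=3, 1+4=5, 1+19=20, 1+20=21
a = 7: 7+2=9, 7+4=11, 7+19=3, 7+20=4
a = 12: 12+2=14, 12+4=16, 12+19=8, 12+20=9
Distinct residues collected: {2, 3, 4, 5, 8, 9, 11, 14, 16, 19, 20, 21}
|A + B| = 12 (out of 23 total residues).

A + B = {2, 3, 4, 5, 8, 9, 11, 14, 16, 19, 20, 21}


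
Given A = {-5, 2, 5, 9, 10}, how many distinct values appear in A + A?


A + A = {a + a' : a, a' ∈ A}; |A| = 5.
General bounds: 2|A| - 1 ≤ |A + A| ≤ |A|(|A|+1)/2, i.e. 9 ≤ |A + A| ≤ 15.
Lower bound 2|A|-1 is attained iff A is an arithmetic progression.
Enumerate sums a + a' for a ≤ a' (symmetric, so this suffices):
a = -5: -5+-5=-10, -5+2=-3, -5+5=0, -5+9=4, -5+10=5
a = 2: 2+2=4, 2+5=7, 2+9=11, 2+10=12
a = 5: 5+5=10, 5+9=14, 5+10=15
a = 9: 9+9=18, 9+10=19
a = 10: 10+10=20
Distinct sums: {-10, -3, 0, 4, 5, 7, 10, 11, 12, 14, 15, 18, 19, 20}
|A + A| = 14

|A + A| = 14


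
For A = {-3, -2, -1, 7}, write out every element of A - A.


A - A = {a - a' : a, a' ∈ A}.
Compute a - a' for each ordered pair (a, a'):
a = -3: -3--3=0, -3--2=-1, -3--1=-2, -3-7=-10
a = -2: -2--3=1, -2--2=0, -2--1=-1, -2-7=-9
a = -1: -1--3=2, -1--2=1, -1--1=0, -1-7=-8
a = 7: 7--3=10, 7--2=9, 7--1=8, 7-7=0
Collecting distinct values (and noting 0 appears from a-a):
A - A = {-10, -9, -8, -2, -1, 0, 1, 2, 8, 9, 10}
|A - A| = 11

A - A = {-10, -9, -8, -2, -1, 0, 1, 2, 8, 9, 10}


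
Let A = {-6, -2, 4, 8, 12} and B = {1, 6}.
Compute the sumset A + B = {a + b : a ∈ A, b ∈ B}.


A + B = {a + b : a ∈ A, b ∈ B}.
Enumerate all |A|·|B| = 5·2 = 10 pairs (a, b) and collect distinct sums.
a = -6: -6+1=-5, -6+6=0
a = -2: -2+1=-1, -2+6=4
a = 4: 4+1=5, 4+6=10
a = 8: 8+1=9, 8+6=14
a = 12: 12+1=13, 12+6=18
Collecting distinct sums: A + B = {-5, -1, 0, 4, 5, 9, 10, 13, 14, 18}
|A + B| = 10

A + B = {-5, -1, 0, 4, 5, 9, 10, 13, 14, 18}


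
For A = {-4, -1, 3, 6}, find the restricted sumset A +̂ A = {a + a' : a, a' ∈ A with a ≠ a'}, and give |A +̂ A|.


Restricted sumset: A +̂ A = {a + a' : a ∈ A, a' ∈ A, a ≠ a'}.
Equivalently, take A + A and drop any sum 2a that is achievable ONLY as a + a for a ∈ A (i.e. sums representable only with equal summands).
Enumerate pairs (a, a') with a < a' (symmetric, so each unordered pair gives one sum; this covers all a ≠ a'):
  -4 + -1 = -5
  -4 + 3 = -1
  -4 + 6 = 2
  -1 + 3 = 2
  -1 + 6 = 5
  3 + 6 = 9
Collected distinct sums: {-5, -1, 2, 5, 9}
|A +̂ A| = 5
(Reference bound: |A +̂ A| ≥ 2|A| - 3 for |A| ≥ 2, with |A| = 4 giving ≥ 5.)

|A +̂ A| = 5


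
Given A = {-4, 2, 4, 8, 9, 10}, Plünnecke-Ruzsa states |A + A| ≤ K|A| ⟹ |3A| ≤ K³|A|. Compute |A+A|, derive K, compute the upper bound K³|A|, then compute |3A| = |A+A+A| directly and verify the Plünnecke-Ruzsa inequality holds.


|A| = 6.
Step 1: Compute A + A by enumerating all 36 pairs.
A + A = {-8, -2, 0, 4, 5, 6, 8, 10, 11, 12, 13, 14, 16, 17, 18, 19, 20}, so |A + A| = 17.
Step 2: Doubling constant K = |A + A|/|A| = 17/6 = 17/6 ≈ 2.8333.
Step 3: Plünnecke-Ruzsa gives |3A| ≤ K³·|A| = (2.8333)³ · 6 ≈ 136.4722.
Step 4: Compute 3A = A + A + A directly by enumerating all triples (a,b,c) ∈ A³; |3A| = 31.
Step 5: Check 31 ≤ 136.4722? Yes ✓.

K = 17/6, Plünnecke-Ruzsa bound K³|A| ≈ 136.4722, |3A| = 31, inequality holds.


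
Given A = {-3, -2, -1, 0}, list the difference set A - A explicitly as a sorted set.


A - A = {a - a' : a, a' ∈ A}.
Compute a - a' for each ordered pair (a, a'):
a = -3: -3--3=0, -3--2=-1, -3--1=-2, -3-0=-3
a = -2: -2--3=1, -2--2=0, -2--1=-1, -2-0=-2
a = -1: -1--3=2, -1--2=1, -1--1=0, -1-0=-1
a = 0: 0--3=3, 0--2=2, 0--1=1, 0-0=0
Collecting distinct values (and noting 0 appears from a-a):
A - A = {-3, -2, -1, 0, 1, 2, 3}
|A - A| = 7

A - A = {-3, -2, -1, 0, 1, 2, 3}


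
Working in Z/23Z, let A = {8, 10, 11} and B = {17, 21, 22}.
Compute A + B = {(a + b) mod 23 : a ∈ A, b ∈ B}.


Work in Z/23Z: reduce every sum a + b modulo 23.
Enumerate all 9 pairs:
a = 8: 8+17=2, 8+21=6, 8+22=7
a = 10: 10+17=4, 10+21=8, 10+22=9
a = 11: 11+17=5, 11+21=9, 11+22=10
Distinct residues collected: {2, 4, 5, 6, 7, 8, 9, 10}
|A + B| = 8 (out of 23 total residues).

A + B = {2, 4, 5, 6, 7, 8, 9, 10}


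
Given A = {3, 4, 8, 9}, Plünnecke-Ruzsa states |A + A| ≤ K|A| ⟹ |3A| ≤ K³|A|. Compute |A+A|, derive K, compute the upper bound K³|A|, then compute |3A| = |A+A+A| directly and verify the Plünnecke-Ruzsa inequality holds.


|A| = 4.
Step 1: Compute A + A by enumerating all 16 pairs.
A + A = {6, 7, 8, 11, 12, 13, 16, 17, 18}, so |A + A| = 9.
Step 2: Doubling constant K = |A + A|/|A| = 9/4 = 9/4 ≈ 2.2500.
Step 3: Plünnecke-Ruzsa gives |3A| ≤ K³·|A| = (2.2500)³ · 4 ≈ 45.5625.
Step 4: Compute 3A = A + A + A directly by enumerating all triples (a,b,c) ∈ A³; |3A| = 16.
Step 5: Check 16 ≤ 45.5625? Yes ✓.

K = 9/4, Plünnecke-Ruzsa bound K³|A| ≈ 45.5625, |3A| = 16, inequality holds.


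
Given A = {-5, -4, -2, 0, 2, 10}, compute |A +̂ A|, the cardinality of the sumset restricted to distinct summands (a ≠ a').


Restricted sumset: A +̂ A = {a + a' : a ∈ A, a' ∈ A, a ≠ a'}.
Equivalently, take A + A and drop any sum 2a that is achievable ONLY as a + a for a ∈ A (i.e. sums representable only with equal summands).
Enumerate pairs (a, a') with a < a' (symmetric, so each unordered pair gives one sum; this covers all a ≠ a'):
  -5 + -4 = -9
  -5 + -2 = -7
  -5 + 0 = -5
  -5 + 2 = -3
  -5 + 10 = 5
  -4 + -2 = -6
  -4 + 0 = -4
  -4 + 2 = -2
  -4 + 10 = 6
  -2 + 0 = -2
  -2 + 2 = 0
  -2 + 10 = 8
  0 + 2 = 2
  0 + 10 = 10
  2 + 10 = 12
Collected distinct sums: {-9, -7, -6, -5, -4, -3, -2, 0, 2, 5, 6, 8, 10, 12}
|A +̂ A| = 14
(Reference bound: |A +̂ A| ≥ 2|A| - 3 for |A| ≥ 2, with |A| = 6 giving ≥ 9.)

|A +̂ A| = 14


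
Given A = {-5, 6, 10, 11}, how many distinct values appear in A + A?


A + A = {a + a' : a, a' ∈ A}; |A| = 4.
General bounds: 2|A| - 1 ≤ |A + A| ≤ |A|(|A|+1)/2, i.e. 7 ≤ |A + A| ≤ 10.
Lower bound 2|A|-1 is attained iff A is an arithmetic progression.
Enumerate sums a + a' for a ≤ a' (symmetric, so this suffices):
a = -5: -5+-5=-10, -5+6=1, -5+10=5, -5+11=6
a = 6: 6+6=12, 6+10=16, 6+11=17
a = 10: 10+10=20, 10+11=21
a = 11: 11+11=22
Distinct sums: {-10, 1, 5, 6, 12, 16, 17, 20, 21, 22}
|A + A| = 10

|A + A| = 10


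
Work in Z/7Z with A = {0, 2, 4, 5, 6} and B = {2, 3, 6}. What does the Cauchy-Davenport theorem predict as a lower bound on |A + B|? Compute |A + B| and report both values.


Cauchy-Davenport: |A + B| ≥ min(p, |A| + |B| - 1) for A, B nonempty in Z/pZ.
|A| = 5, |B| = 3, p = 7.
CD lower bound = min(7, 5 + 3 - 1) = min(7, 7) = 7.
Compute A + B mod 7 directly:
a = 0: 0+2=2, 0+3=3, 0+6=6
a = 2: 2+2=4, 2+3=5, 2+6=1
a = 4: 4+2=6, 4+3=0, 4+6=3
a = 5: 5+2=0, 5+3=1, 5+6=4
a = 6: 6+2=1, 6+3=2, 6+6=5
A + B = {0, 1, 2, 3, 4, 5, 6}, so |A + B| = 7.
Verify: 7 ≥ 7? Yes ✓.

CD lower bound = 7, actual |A + B| = 7.


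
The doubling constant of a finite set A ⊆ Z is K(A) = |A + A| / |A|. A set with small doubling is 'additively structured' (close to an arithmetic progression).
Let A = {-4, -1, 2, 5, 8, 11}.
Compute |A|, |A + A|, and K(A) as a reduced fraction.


|A| = 6.
Compute A + A by enumerating all 36 pairs.
A + A = {-8, -5, -2, 1, 4, 7, 10, 13, 16, 19, 22}, so |A + A| = 11.
K = |A + A| / |A| = 11/6 (already in lowest terms) ≈ 1.8333.
Reference: AP of size 6 gives K = 11/6 ≈ 1.8333; a fully generic set of size 6 gives K ≈ 3.5000.

|A| = 6, |A + A| = 11, K = 11/6.


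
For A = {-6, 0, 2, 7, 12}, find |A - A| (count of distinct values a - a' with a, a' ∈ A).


A - A = {a - a' : a, a' ∈ A}; |A| = 5.
Bounds: 2|A|-1 ≤ |A - A| ≤ |A|² - |A| + 1, i.e. 9 ≤ |A - A| ≤ 21.
Note: 0 ∈ A - A always (from a - a). The set is symmetric: if d ∈ A - A then -d ∈ A - A.
Enumerate nonzero differences d = a - a' with a > a' (then include -d):
Positive differences: {2, 5, 6, 7, 8, 10, 12, 13, 18}
Full difference set: {0} ∪ (positive diffs) ∪ (negative diffs).
|A - A| = 1 + 2·9 = 19 (matches direct enumeration: 19).

|A - A| = 19


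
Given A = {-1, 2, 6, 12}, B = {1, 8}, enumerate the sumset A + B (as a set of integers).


A + B = {a + b : a ∈ A, b ∈ B}.
Enumerate all |A|·|B| = 4·2 = 8 pairs (a, b) and collect distinct sums.
a = -1: -1+1=0, -1+8=7
a = 2: 2+1=3, 2+8=10
a = 6: 6+1=7, 6+8=14
a = 12: 12+1=13, 12+8=20
Collecting distinct sums: A + B = {0, 3, 7, 10, 13, 14, 20}
|A + B| = 7

A + B = {0, 3, 7, 10, 13, 14, 20}


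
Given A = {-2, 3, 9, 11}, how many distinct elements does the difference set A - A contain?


A - A = {a - a' : a, a' ∈ A}; |A| = 4.
Bounds: 2|A|-1 ≤ |A - A| ≤ |A|² - |A| + 1, i.e. 7 ≤ |A - A| ≤ 13.
Note: 0 ∈ A - A always (from a - a). The set is symmetric: if d ∈ A - A then -d ∈ A - A.
Enumerate nonzero differences d = a - a' with a > a' (then include -d):
Positive differences: {2, 5, 6, 8, 11, 13}
Full difference set: {0} ∪ (positive diffs) ∪ (negative diffs).
|A - A| = 1 + 2·6 = 13 (matches direct enumeration: 13).

|A - A| = 13


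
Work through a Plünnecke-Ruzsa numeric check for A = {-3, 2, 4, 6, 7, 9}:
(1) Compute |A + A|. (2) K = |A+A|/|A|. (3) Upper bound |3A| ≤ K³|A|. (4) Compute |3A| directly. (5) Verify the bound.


|A| = 6.
Step 1: Compute A + A by enumerating all 36 pairs.
A + A = {-6, -1, 1, 3, 4, 6, 8, 9, 10, 11, 12, 13, 14, 15, 16, 18}, so |A + A| = 16.
Step 2: Doubling constant K = |A + A|/|A| = 16/6 = 16/6 ≈ 2.6667.
Step 3: Plünnecke-Ruzsa gives |3A| ≤ K³·|A| = (2.6667)³ · 6 ≈ 113.7778.
Step 4: Compute 3A = A + A + A directly by enumerating all triples (a,b,c) ∈ A³; |3A| = 28.
Step 5: Check 28 ≤ 113.7778? Yes ✓.

K = 16/6, Plünnecke-Ruzsa bound K³|A| ≈ 113.7778, |3A| = 28, inequality holds.


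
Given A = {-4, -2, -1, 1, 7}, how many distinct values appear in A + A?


A + A = {a + a' : a, a' ∈ A}; |A| = 5.
General bounds: 2|A| - 1 ≤ |A + A| ≤ |A|(|A|+1)/2, i.e. 9 ≤ |A + A| ≤ 15.
Lower bound 2|A|-1 is attained iff A is an arithmetic progression.
Enumerate sums a + a' for a ≤ a' (symmetric, so this suffices):
a = -4: -4+-4=-8, -4+-2=-6, -4+-1=-5, -4+1=-3, -4+7=3
a = -2: -2+-2=-4, -2+-1=-3, -2+1=-1, -2+7=5
a = -1: -1+-1=-2, -1+1=0, -1+7=6
a = 1: 1+1=2, 1+7=8
a = 7: 7+7=14
Distinct sums: {-8, -6, -5, -4, -3, -2, -1, 0, 2, 3, 5, 6, 8, 14}
|A + A| = 14

|A + A| = 14


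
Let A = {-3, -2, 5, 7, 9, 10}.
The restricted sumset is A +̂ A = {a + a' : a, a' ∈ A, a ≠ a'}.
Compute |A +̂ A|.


Restricted sumset: A +̂ A = {a + a' : a ∈ A, a' ∈ A, a ≠ a'}.
Equivalently, take A + A and drop any sum 2a that is achievable ONLY as a + a for a ∈ A (i.e. sums representable only with equal summands).
Enumerate pairs (a, a') with a < a' (symmetric, so each unordered pair gives one sum; this covers all a ≠ a'):
  -3 + -2 = -5
  -3 + 5 = 2
  -3 + 7 = 4
  -3 + 9 = 6
  -3 + 10 = 7
  -2 + 5 = 3
  -2 + 7 = 5
  -2 + 9 = 7
  -2 + 10 = 8
  5 + 7 = 12
  5 + 9 = 14
  5 + 10 = 15
  7 + 9 = 16
  7 + 10 = 17
  9 + 10 = 19
Collected distinct sums: {-5, 2, 3, 4, 5, 6, 7, 8, 12, 14, 15, 16, 17, 19}
|A +̂ A| = 14
(Reference bound: |A +̂ A| ≥ 2|A| - 3 for |A| ≥ 2, with |A| = 6 giving ≥ 9.)

|A +̂ A| = 14


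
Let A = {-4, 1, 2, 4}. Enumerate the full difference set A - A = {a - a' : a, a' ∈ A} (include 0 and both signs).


A - A = {a - a' : a, a' ∈ A}.
Compute a - a' for each ordered pair (a, a'):
a = -4: -4--4=0, -4-1=-5, -4-2=-6, -4-4=-8
a = 1: 1--4=5, 1-1=0, 1-2=-1, 1-4=-3
a = 2: 2--4=6, 2-1=1, 2-2=0, 2-4=-2
a = 4: 4--4=8, 4-1=3, 4-2=2, 4-4=0
Collecting distinct values (and noting 0 appears from a-a):
A - A = {-8, -6, -5, -3, -2, -1, 0, 1, 2, 3, 5, 6, 8}
|A - A| = 13

A - A = {-8, -6, -5, -3, -2, -1, 0, 1, 2, 3, 5, 6, 8}


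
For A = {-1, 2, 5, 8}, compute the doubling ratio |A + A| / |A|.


|A| = 4.
Compute A + A by enumerating all 16 pairs.
A + A = {-2, 1, 4, 7, 10, 13, 16}, so |A + A| = 7.
K = |A + A| / |A| = 7/4 (already in lowest terms) ≈ 1.7500.
Reference: AP of size 4 gives K = 7/4 ≈ 1.7500; a fully generic set of size 4 gives K ≈ 2.5000.

|A| = 4, |A + A| = 7, K = 7/4.


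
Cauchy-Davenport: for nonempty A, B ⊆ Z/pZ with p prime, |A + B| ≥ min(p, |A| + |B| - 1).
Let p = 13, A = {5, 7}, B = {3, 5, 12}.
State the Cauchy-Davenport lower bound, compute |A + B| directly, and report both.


Cauchy-Davenport: |A + B| ≥ min(p, |A| + |B| - 1) for A, B nonempty in Z/pZ.
|A| = 2, |B| = 3, p = 13.
CD lower bound = min(13, 2 + 3 - 1) = min(13, 4) = 4.
Compute A + B mod 13 directly:
a = 5: 5+3=8, 5+5=10, 5+12=4
a = 7: 7+3=10, 7+5=12, 7+12=6
A + B = {4, 6, 8, 10, 12}, so |A + B| = 5.
Verify: 5 ≥ 4? Yes ✓.

CD lower bound = 4, actual |A + B| = 5.


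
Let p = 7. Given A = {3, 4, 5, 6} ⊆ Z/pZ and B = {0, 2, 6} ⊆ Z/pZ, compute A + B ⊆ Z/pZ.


Work in Z/7Z: reduce every sum a + b modulo 7.
Enumerate all 12 pairs:
a = 3: 3+0=3, 3+2=5, 3+6=2
a = 4: 4+0=4, 4+2=6, 4+6=3
a = 5: 5+0=5, 5+2=0, 5+6=4
a = 6: 6+0=6, 6+2=1, 6+6=5
Distinct residues collected: {0, 1, 2, 3, 4, 5, 6}
|A + B| = 7 (out of 7 total residues).

A + B = {0, 1, 2, 3, 4, 5, 6}


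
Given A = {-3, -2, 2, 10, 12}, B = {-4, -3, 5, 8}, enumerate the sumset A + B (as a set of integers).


A + B = {a + b : a ∈ A, b ∈ B}.
Enumerate all |A|·|B| = 5·4 = 20 pairs (a, b) and collect distinct sums.
a = -3: -3+-4=-7, -3+-3=-6, -3+5=2, -3+8=5
a = -2: -2+-4=-6, -2+-3=-5, -2+5=3, -2+8=6
a = 2: 2+-4=-2, 2+-3=-1, 2+5=7, 2+8=10
a = 10: 10+-4=6, 10+-3=7, 10+5=15, 10+8=18
a = 12: 12+-4=8, 12+-3=9, 12+5=17, 12+8=20
Collecting distinct sums: A + B = {-7, -6, -5, -2, -1, 2, 3, 5, 6, 7, 8, 9, 10, 15, 17, 18, 20}
|A + B| = 17

A + B = {-7, -6, -5, -2, -1, 2, 3, 5, 6, 7, 8, 9, 10, 15, 17, 18, 20}


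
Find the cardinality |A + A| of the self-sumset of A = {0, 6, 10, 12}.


A + A = {a + a' : a, a' ∈ A}; |A| = 4.
General bounds: 2|A| - 1 ≤ |A + A| ≤ |A|(|A|+1)/2, i.e. 7 ≤ |A + A| ≤ 10.
Lower bound 2|A|-1 is attained iff A is an arithmetic progression.
Enumerate sums a + a' for a ≤ a' (symmetric, so this suffices):
a = 0: 0+0=0, 0+6=6, 0+10=10, 0+12=12
a = 6: 6+6=12, 6+10=16, 6+12=18
a = 10: 10+10=20, 10+12=22
a = 12: 12+12=24
Distinct sums: {0, 6, 10, 12, 16, 18, 20, 22, 24}
|A + A| = 9

|A + A| = 9


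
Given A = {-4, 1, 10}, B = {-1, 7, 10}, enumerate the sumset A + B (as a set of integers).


A + B = {a + b : a ∈ A, b ∈ B}.
Enumerate all |A|·|B| = 3·3 = 9 pairs (a, b) and collect distinct sums.
a = -4: -4+-1=-5, -4+7=3, -4+10=6
a = 1: 1+-1=0, 1+7=8, 1+10=11
a = 10: 10+-1=9, 10+7=17, 10+10=20
Collecting distinct sums: A + B = {-5, 0, 3, 6, 8, 9, 11, 17, 20}
|A + B| = 9

A + B = {-5, 0, 3, 6, 8, 9, 11, 17, 20}


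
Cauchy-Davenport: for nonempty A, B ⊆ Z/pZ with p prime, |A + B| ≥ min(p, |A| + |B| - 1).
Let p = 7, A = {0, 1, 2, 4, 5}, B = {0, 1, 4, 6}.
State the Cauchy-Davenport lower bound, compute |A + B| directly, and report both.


Cauchy-Davenport: |A + B| ≥ min(p, |A| + |B| - 1) for A, B nonempty in Z/pZ.
|A| = 5, |B| = 4, p = 7.
CD lower bound = min(7, 5 + 4 - 1) = min(7, 8) = 7.
Compute A + B mod 7 directly:
a = 0: 0+0=0, 0+1=1, 0+4=4, 0+6=6
a = 1: 1+0=1, 1+1=2, 1+4=5, 1+6=0
a = 2: 2+0=2, 2+1=3, 2+4=6, 2+6=1
a = 4: 4+0=4, 4+1=5, 4+4=1, 4+6=3
a = 5: 5+0=5, 5+1=6, 5+4=2, 5+6=4
A + B = {0, 1, 2, 3, 4, 5, 6}, so |A + B| = 7.
Verify: 7 ≥ 7? Yes ✓.

CD lower bound = 7, actual |A + B| = 7.


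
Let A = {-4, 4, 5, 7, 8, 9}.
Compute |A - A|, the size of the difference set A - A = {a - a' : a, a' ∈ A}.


A - A = {a - a' : a, a' ∈ A}; |A| = 6.
Bounds: 2|A|-1 ≤ |A - A| ≤ |A|² - |A| + 1, i.e. 11 ≤ |A - A| ≤ 31.
Note: 0 ∈ A - A always (from a - a). The set is symmetric: if d ∈ A - A then -d ∈ A - A.
Enumerate nonzero differences d = a - a' with a > a' (then include -d):
Positive differences: {1, 2, 3, 4, 5, 8, 9, 11, 12, 13}
Full difference set: {0} ∪ (positive diffs) ∪ (negative diffs).
|A - A| = 1 + 2·10 = 21 (matches direct enumeration: 21).

|A - A| = 21


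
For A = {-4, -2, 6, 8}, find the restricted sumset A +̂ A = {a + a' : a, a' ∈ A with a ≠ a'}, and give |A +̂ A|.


Restricted sumset: A +̂ A = {a + a' : a ∈ A, a' ∈ A, a ≠ a'}.
Equivalently, take A + A and drop any sum 2a that is achievable ONLY as a + a for a ∈ A (i.e. sums representable only with equal summands).
Enumerate pairs (a, a') with a < a' (symmetric, so each unordered pair gives one sum; this covers all a ≠ a'):
  -4 + -2 = -6
  -4 + 6 = 2
  -4 + 8 = 4
  -2 + 6 = 4
  -2 + 8 = 6
  6 + 8 = 14
Collected distinct sums: {-6, 2, 4, 6, 14}
|A +̂ A| = 5
(Reference bound: |A +̂ A| ≥ 2|A| - 3 for |A| ≥ 2, with |A| = 4 giving ≥ 5.)

|A +̂ A| = 5


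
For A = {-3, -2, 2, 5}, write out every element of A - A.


A - A = {a - a' : a, a' ∈ A}.
Compute a - a' for each ordered pair (a, a'):
a = -3: -3--3=0, -3--2=-1, -3-2=-5, -3-5=-8
a = -2: -2--3=1, -2--2=0, -2-2=-4, -2-5=-7
a = 2: 2--3=5, 2--2=4, 2-2=0, 2-5=-3
a = 5: 5--3=8, 5--2=7, 5-2=3, 5-5=0
Collecting distinct values (and noting 0 appears from a-a):
A - A = {-8, -7, -5, -4, -3, -1, 0, 1, 3, 4, 5, 7, 8}
|A - A| = 13

A - A = {-8, -7, -5, -4, -3, -1, 0, 1, 3, 4, 5, 7, 8}


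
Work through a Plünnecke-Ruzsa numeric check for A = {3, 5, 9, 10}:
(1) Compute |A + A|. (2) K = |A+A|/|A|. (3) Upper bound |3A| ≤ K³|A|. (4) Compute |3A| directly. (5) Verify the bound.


|A| = 4.
Step 1: Compute A + A by enumerating all 16 pairs.
A + A = {6, 8, 10, 12, 13, 14, 15, 18, 19, 20}, so |A + A| = 10.
Step 2: Doubling constant K = |A + A|/|A| = 10/4 = 10/4 ≈ 2.5000.
Step 3: Plünnecke-Ruzsa gives |3A| ≤ K³·|A| = (2.5000)³ · 4 ≈ 62.5000.
Step 4: Compute 3A = A + A + A directly by enumerating all triples (a,b,c) ∈ A³; |3A| = 18.
Step 5: Check 18 ≤ 62.5000? Yes ✓.

K = 10/4, Plünnecke-Ruzsa bound K³|A| ≈ 62.5000, |3A| = 18, inequality holds.


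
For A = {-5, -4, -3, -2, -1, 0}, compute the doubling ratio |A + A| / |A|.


|A| = 6.
Compute A + A by enumerating all 36 pairs.
A + A = {-10, -9, -8, -7, -6, -5, -4, -3, -2, -1, 0}, so |A + A| = 11.
K = |A + A| / |A| = 11/6 (already in lowest terms) ≈ 1.8333.
Reference: AP of size 6 gives K = 11/6 ≈ 1.8333; a fully generic set of size 6 gives K ≈ 3.5000.

|A| = 6, |A + A| = 11, K = 11/6.


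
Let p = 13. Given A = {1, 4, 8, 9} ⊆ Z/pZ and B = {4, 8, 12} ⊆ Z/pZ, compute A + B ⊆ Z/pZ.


Work in Z/13Z: reduce every sum a + b modulo 13.
Enumerate all 12 pairs:
a = 1: 1+4=5, 1+8=9, 1+12=0
a = 4: 4+4=8, 4+8=12, 4+12=3
a = 8: 8+4=12, 8+8=3, 8+12=7
a = 9: 9+4=0, 9+8=4, 9+12=8
Distinct residues collected: {0, 3, 4, 5, 7, 8, 9, 12}
|A + B| = 8 (out of 13 total residues).

A + B = {0, 3, 4, 5, 7, 8, 9, 12}


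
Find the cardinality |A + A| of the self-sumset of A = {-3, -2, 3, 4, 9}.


A + A = {a + a' : a, a' ∈ A}; |A| = 5.
General bounds: 2|A| - 1 ≤ |A + A| ≤ |A|(|A|+1)/2, i.e. 9 ≤ |A + A| ≤ 15.
Lower bound 2|A|-1 is attained iff A is an arithmetic progression.
Enumerate sums a + a' for a ≤ a' (symmetric, so this suffices):
a = -3: -3+-3=-6, -3+-2=-5, -3+3=0, -3+4=1, -3+9=6
a = -2: -2+-2=-4, -2+3=1, -2+4=2, -2+9=7
a = 3: 3+3=6, 3+4=7, 3+9=12
a = 4: 4+4=8, 4+9=13
a = 9: 9+9=18
Distinct sums: {-6, -5, -4, 0, 1, 2, 6, 7, 8, 12, 13, 18}
|A + A| = 12

|A + A| = 12


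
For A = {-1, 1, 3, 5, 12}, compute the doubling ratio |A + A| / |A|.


|A| = 5.
Compute A + A by enumerating all 25 pairs.
A + A = {-2, 0, 2, 4, 6, 8, 10, 11, 13, 15, 17, 24}, so |A + A| = 12.
K = |A + A| / |A| = 12/5 (already in lowest terms) ≈ 2.4000.
Reference: AP of size 5 gives K = 9/5 ≈ 1.8000; a fully generic set of size 5 gives K ≈ 3.0000.

|A| = 5, |A + A| = 12, K = 12/5.


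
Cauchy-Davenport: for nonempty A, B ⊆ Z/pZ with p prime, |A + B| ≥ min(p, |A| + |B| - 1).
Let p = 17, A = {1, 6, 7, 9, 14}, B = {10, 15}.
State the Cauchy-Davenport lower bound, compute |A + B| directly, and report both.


Cauchy-Davenport: |A + B| ≥ min(p, |A| + |B| - 1) for A, B nonempty in Z/pZ.
|A| = 5, |B| = 2, p = 17.
CD lower bound = min(17, 5 + 2 - 1) = min(17, 6) = 6.
Compute A + B mod 17 directly:
a = 1: 1+10=11, 1+15=16
a = 6: 6+10=16, 6+15=4
a = 7: 7+10=0, 7+15=5
a = 9: 9+10=2, 9+15=7
a = 14: 14+10=7, 14+15=12
A + B = {0, 2, 4, 5, 7, 11, 12, 16}, so |A + B| = 8.
Verify: 8 ≥ 6? Yes ✓.

CD lower bound = 6, actual |A + B| = 8.


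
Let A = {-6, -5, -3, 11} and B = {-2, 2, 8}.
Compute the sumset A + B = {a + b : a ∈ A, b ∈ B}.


A + B = {a + b : a ∈ A, b ∈ B}.
Enumerate all |A|·|B| = 4·3 = 12 pairs (a, b) and collect distinct sums.
a = -6: -6+-2=-8, -6+2=-4, -6+8=2
a = -5: -5+-2=-7, -5+2=-3, -5+8=3
a = -3: -3+-2=-5, -3+2=-1, -3+8=5
a = 11: 11+-2=9, 11+2=13, 11+8=19
Collecting distinct sums: A + B = {-8, -7, -5, -4, -3, -1, 2, 3, 5, 9, 13, 19}
|A + B| = 12

A + B = {-8, -7, -5, -4, -3, -1, 2, 3, 5, 9, 13, 19}


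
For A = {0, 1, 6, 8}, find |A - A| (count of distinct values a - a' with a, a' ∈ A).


A - A = {a - a' : a, a' ∈ A}; |A| = 4.
Bounds: 2|A|-1 ≤ |A - A| ≤ |A|² - |A| + 1, i.e. 7 ≤ |A - A| ≤ 13.
Note: 0 ∈ A - A always (from a - a). The set is symmetric: if d ∈ A - A then -d ∈ A - A.
Enumerate nonzero differences d = a - a' with a > a' (then include -d):
Positive differences: {1, 2, 5, 6, 7, 8}
Full difference set: {0} ∪ (positive diffs) ∪ (negative diffs).
|A - A| = 1 + 2·6 = 13 (matches direct enumeration: 13).

|A - A| = 13


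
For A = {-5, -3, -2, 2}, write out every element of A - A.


A - A = {a - a' : a, a' ∈ A}.
Compute a - a' for each ordered pair (a, a'):
a = -5: -5--5=0, -5--3=-2, -5--2=-3, -5-2=-7
a = -3: -3--5=2, -3--3=0, -3--2=-1, -3-2=-5
a = -2: -2--5=3, -2--3=1, -2--2=0, -2-2=-4
a = 2: 2--5=7, 2--3=5, 2--2=4, 2-2=0
Collecting distinct values (and noting 0 appears from a-a):
A - A = {-7, -5, -4, -3, -2, -1, 0, 1, 2, 3, 4, 5, 7}
|A - A| = 13

A - A = {-7, -5, -4, -3, -2, -1, 0, 1, 2, 3, 4, 5, 7}


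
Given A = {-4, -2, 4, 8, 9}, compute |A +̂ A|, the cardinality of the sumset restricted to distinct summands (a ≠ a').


Restricted sumset: A +̂ A = {a + a' : a ∈ A, a' ∈ A, a ≠ a'}.
Equivalently, take A + A and drop any sum 2a that is achievable ONLY as a + a for a ∈ A (i.e. sums representable only with equal summands).
Enumerate pairs (a, a') with a < a' (symmetric, so each unordered pair gives one sum; this covers all a ≠ a'):
  -4 + -2 = -6
  -4 + 4 = 0
  -4 + 8 = 4
  -4 + 9 = 5
  -2 + 4 = 2
  -2 + 8 = 6
  -2 + 9 = 7
  4 + 8 = 12
  4 + 9 = 13
  8 + 9 = 17
Collected distinct sums: {-6, 0, 2, 4, 5, 6, 7, 12, 13, 17}
|A +̂ A| = 10
(Reference bound: |A +̂ A| ≥ 2|A| - 3 for |A| ≥ 2, with |A| = 5 giving ≥ 7.)

|A +̂ A| = 10


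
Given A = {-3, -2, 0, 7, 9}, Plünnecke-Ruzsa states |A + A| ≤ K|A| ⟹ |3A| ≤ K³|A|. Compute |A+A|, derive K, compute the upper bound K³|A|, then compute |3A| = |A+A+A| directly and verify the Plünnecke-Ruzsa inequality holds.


|A| = 5.
Step 1: Compute A + A by enumerating all 25 pairs.
A + A = {-6, -5, -4, -3, -2, 0, 4, 5, 6, 7, 9, 14, 16, 18}, so |A + A| = 14.
Step 2: Doubling constant K = |A + A|/|A| = 14/5 = 14/5 ≈ 2.8000.
Step 3: Plünnecke-Ruzsa gives |3A| ≤ K³·|A| = (2.8000)³ · 5 ≈ 109.7600.
Step 4: Compute 3A = A + A + A directly by enumerating all triples (a,b,c) ∈ A³; |3A| = 28.
Step 5: Check 28 ≤ 109.7600? Yes ✓.

K = 14/5, Plünnecke-Ruzsa bound K³|A| ≈ 109.7600, |3A| = 28, inequality holds.


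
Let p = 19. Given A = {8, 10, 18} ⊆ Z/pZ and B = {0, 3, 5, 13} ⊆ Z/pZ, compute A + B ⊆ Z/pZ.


Work in Z/19Z: reduce every sum a + b modulo 19.
Enumerate all 12 pairs:
a = 8: 8+0=8, 8+3=11, 8+5=13, 8+13=2
a = 10: 10+0=10, 10+3=13, 10+5=15, 10+13=4
a = 18: 18+0=18, 18+3=2, 18+5=4, 18+13=12
Distinct residues collected: {2, 4, 8, 10, 11, 12, 13, 15, 18}
|A + B| = 9 (out of 19 total residues).

A + B = {2, 4, 8, 10, 11, 12, 13, 15, 18}


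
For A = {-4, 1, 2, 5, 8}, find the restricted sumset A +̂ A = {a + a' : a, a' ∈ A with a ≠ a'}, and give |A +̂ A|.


Restricted sumset: A +̂ A = {a + a' : a ∈ A, a' ∈ A, a ≠ a'}.
Equivalently, take A + A and drop any sum 2a that is achievable ONLY as a + a for a ∈ A (i.e. sums representable only with equal summands).
Enumerate pairs (a, a') with a < a' (symmetric, so each unordered pair gives one sum; this covers all a ≠ a'):
  -4 + 1 = -3
  -4 + 2 = -2
  -4 + 5 = 1
  -4 + 8 = 4
  1 + 2 = 3
  1 + 5 = 6
  1 + 8 = 9
  2 + 5 = 7
  2 + 8 = 10
  5 + 8 = 13
Collected distinct sums: {-3, -2, 1, 3, 4, 6, 7, 9, 10, 13}
|A +̂ A| = 10
(Reference bound: |A +̂ A| ≥ 2|A| - 3 for |A| ≥ 2, with |A| = 5 giving ≥ 7.)

|A +̂ A| = 10


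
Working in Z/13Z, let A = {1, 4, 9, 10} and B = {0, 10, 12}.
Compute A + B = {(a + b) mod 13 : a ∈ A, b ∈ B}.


Work in Z/13Z: reduce every sum a + b modulo 13.
Enumerate all 12 pairs:
a = 1: 1+0=1, 1+10=11, 1+12=0
a = 4: 4+0=4, 4+10=1, 4+12=3
a = 9: 9+0=9, 9+10=6, 9+12=8
a = 10: 10+0=10, 10+10=7, 10+12=9
Distinct residues collected: {0, 1, 3, 4, 6, 7, 8, 9, 10, 11}
|A + B| = 10 (out of 13 total residues).

A + B = {0, 1, 3, 4, 6, 7, 8, 9, 10, 11}


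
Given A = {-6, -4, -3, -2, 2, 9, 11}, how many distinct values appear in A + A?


A + A = {a + a' : a, a' ∈ A}; |A| = 7.
General bounds: 2|A| - 1 ≤ |A + A| ≤ |A|(|A|+1)/2, i.e. 13 ≤ |A + A| ≤ 28.
Lower bound 2|A|-1 is attained iff A is an arithmetic progression.
Enumerate sums a + a' for a ≤ a' (symmetric, so this suffices):
a = -6: -6+-6=-12, -6+-4=-10, -6+-3=-9, -6+-2=-8, -6+2=-4, -6+9=3, -6+11=5
a = -4: -4+-4=-8, -4+-3=-7, -4+-2=-6, -4+2=-2, -4+9=5, -4+11=7
a = -3: -3+-3=-6, -3+-2=-5, -3+2=-1, -3+9=6, -3+11=8
a = -2: -2+-2=-4, -2+2=0, -2+9=7, -2+11=9
a = 2: 2+2=4, 2+9=11, 2+11=13
a = 9: 9+9=18, 9+11=20
a = 11: 11+11=22
Distinct sums: {-12, -10, -9, -8, -7, -6, -5, -4, -2, -1, 0, 3, 4, 5, 6, 7, 8, 9, 11, 13, 18, 20, 22}
|A + A| = 23

|A + A| = 23


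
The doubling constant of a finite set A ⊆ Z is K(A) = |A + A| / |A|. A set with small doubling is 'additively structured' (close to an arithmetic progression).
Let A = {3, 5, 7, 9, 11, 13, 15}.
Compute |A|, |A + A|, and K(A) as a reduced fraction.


|A| = 7.
Compute A + A by enumerating all 49 pairs.
A + A = {6, 8, 10, 12, 14, 16, 18, 20, 22, 24, 26, 28, 30}, so |A + A| = 13.
K = |A + A| / |A| = 13/7 (already in lowest terms) ≈ 1.8571.
Reference: AP of size 7 gives K = 13/7 ≈ 1.8571; a fully generic set of size 7 gives K ≈ 4.0000.

|A| = 7, |A + A| = 13, K = 13/7.


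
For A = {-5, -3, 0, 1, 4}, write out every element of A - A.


A - A = {a - a' : a, a' ∈ A}.
Compute a - a' for each ordered pair (a, a'):
a = -5: -5--5=0, -5--3=-2, -5-0=-5, -5-1=-6, -5-4=-9
a = -3: -3--5=2, -3--3=0, -3-0=-3, -3-1=-4, -3-4=-7
a = 0: 0--5=5, 0--3=3, 0-0=0, 0-1=-1, 0-4=-4
a = 1: 1--5=6, 1--3=4, 1-0=1, 1-1=0, 1-4=-3
a = 4: 4--5=9, 4--3=7, 4-0=4, 4-1=3, 4-4=0
Collecting distinct values (and noting 0 appears from a-a):
A - A = {-9, -7, -6, -5, -4, -3, -2, -1, 0, 1, 2, 3, 4, 5, 6, 7, 9}
|A - A| = 17

A - A = {-9, -7, -6, -5, -4, -3, -2, -1, 0, 1, 2, 3, 4, 5, 6, 7, 9}


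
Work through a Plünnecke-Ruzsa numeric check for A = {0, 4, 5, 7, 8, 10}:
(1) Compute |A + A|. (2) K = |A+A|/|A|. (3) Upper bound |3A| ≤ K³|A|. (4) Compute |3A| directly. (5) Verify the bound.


|A| = 6.
Step 1: Compute A + A by enumerating all 36 pairs.
A + A = {0, 4, 5, 7, 8, 9, 10, 11, 12, 13, 14, 15, 16, 17, 18, 20}, so |A + A| = 16.
Step 2: Doubling constant K = |A + A|/|A| = 16/6 = 16/6 ≈ 2.6667.
Step 3: Plünnecke-Ruzsa gives |3A| ≤ K³·|A| = (2.6667)³ · 6 ≈ 113.7778.
Step 4: Compute 3A = A + A + A directly by enumerating all triples (a,b,c) ∈ A³; |3A| = 26.
Step 5: Check 26 ≤ 113.7778? Yes ✓.

K = 16/6, Plünnecke-Ruzsa bound K³|A| ≈ 113.7778, |3A| = 26, inequality holds.


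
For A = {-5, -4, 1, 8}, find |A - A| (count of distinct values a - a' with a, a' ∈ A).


A - A = {a - a' : a, a' ∈ A}; |A| = 4.
Bounds: 2|A|-1 ≤ |A - A| ≤ |A|² - |A| + 1, i.e. 7 ≤ |A - A| ≤ 13.
Note: 0 ∈ A - A always (from a - a). The set is symmetric: if d ∈ A - A then -d ∈ A - A.
Enumerate nonzero differences d = a - a' with a > a' (then include -d):
Positive differences: {1, 5, 6, 7, 12, 13}
Full difference set: {0} ∪ (positive diffs) ∪ (negative diffs).
|A - A| = 1 + 2·6 = 13 (matches direct enumeration: 13).

|A - A| = 13


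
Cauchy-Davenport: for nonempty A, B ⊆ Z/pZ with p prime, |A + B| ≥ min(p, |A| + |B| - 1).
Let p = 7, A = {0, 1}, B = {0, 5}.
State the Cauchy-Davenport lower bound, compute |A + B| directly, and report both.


Cauchy-Davenport: |A + B| ≥ min(p, |A| + |B| - 1) for A, B nonempty in Z/pZ.
|A| = 2, |B| = 2, p = 7.
CD lower bound = min(7, 2 + 2 - 1) = min(7, 3) = 3.
Compute A + B mod 7 directly:
a = 0: 0+0=0, 0+5=5
a = 1: 1+0=1, 1+5=6
A + B = {0, 1, 5, 6}, so |A + B| = 4.
Verify: 4 ≥ 3? Yes ✓.

CD lower bound = 3, actual |A + B| = 4.


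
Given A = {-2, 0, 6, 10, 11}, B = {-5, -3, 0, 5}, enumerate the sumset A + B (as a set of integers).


A + B = {a + b : a ∈ A, b ∈ B}.
Enumerate all |A|·|B| = 5·4 = 20 pairs (a, b) and collect distinct sums.
a = -2: -2+-5=-7, -2+-3=-5, -2+0=-2, -2+5=3
a = 0: 0+-5=-5, 0+-3=-3, 0+0=0, 0+5=5
a = 6: 6+-5=1, 6+-3=3, 6+0=6, 6+5=11
a = 10: 10+-5=5, 10+-3=7, 10+0=10, 10+5=15
a = 11: 11+-5=6, 11+-3=8, 11+0=11, 11+5=16
Collecting distinct sums: A + B = {-7, -5, -3, -2, 0, 1, 3, 5, 6, 7, 8, 10, 11, 15, 16}
|A + B| = 15

A + B = {-7, -5, -3, -2, 0, 1, 3, 5, 6, 7, 8, 10, 11, 15, 16}


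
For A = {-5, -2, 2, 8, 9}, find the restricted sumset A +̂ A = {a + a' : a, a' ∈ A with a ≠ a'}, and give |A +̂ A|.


Restricted sumset: A +̂ A = {a + a' : a ∈ A, a' ∈ A, a ≠ a'}.
Equivalently, take A + A and drop any sum 2a that is achievable ONLY as a + a for a ∈ A (i.e. sums representable only with equal summands).
Enumerate pairs (a, a') with a < a' (symmetric, so each unordered pair gives one sum; this covers all a ≠ a'):
  -5 + -2 = -7
  -5 + 2 = -3
  -5 + 8 = 3
  -5 + 9 = 4
  -2 + 2 = 0
  -2 + 8 = 6
  -2 + 9 = 7
  2 + 8 = 10
  2 + 9 = 11
  8 + 9 = 17
Collected distinct sums: {-7, -3, 0, 3, 4, 6, 7, 10, 11, 17}
|A +̂ A| = 10
(Reference bound: |A +̂ A| ≥ 2|A| - 3 for |A| ≥ 2, with |A| = 5 giving ≥ 7.)

|A +̂ A| = 10


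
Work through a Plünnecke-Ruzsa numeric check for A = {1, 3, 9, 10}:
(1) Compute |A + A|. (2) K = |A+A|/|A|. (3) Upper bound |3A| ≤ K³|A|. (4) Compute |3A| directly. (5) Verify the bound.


|A| = 4.
Step 1: Compute A + A by enumerating all 16 pairs.
A + A = {2, 4, 6, 10, 11, 12, 13, 18, 19, 20}, so |A + A| = 10.
Step 2: Doubling constant K = |A + A|/|A| = 10/4 = 10/4 ≈ 2.5000.
Step 3: Plünnecke-Ruzsa gives |3A| ≤ K³·|A| = (2.5000)³ · 4 ≈ 62.5000.
Step 4: Compute 3A = A + A + A directly by enumerating all triples (a,b,c) ∈ A³; |3A| = 19.
Step 5: Check 19 ≤ 62.5000? Yes ✓.

K = 10/4, Plünnecke-Ruzsa bound K³|A| ≈ 62.5000, |3A| = 19, inequality holds.


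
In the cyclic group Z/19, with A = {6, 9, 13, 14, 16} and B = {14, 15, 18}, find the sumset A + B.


Work in Z/19Z: reduce every sum a + b modulo 19.
Enumerate all 15 pairs:
a = 6: 6+14=1, 6+15=2, 6+18=5
a = 9: 9+14=4, 9+15=5, 9+18=8
a = 13: 13+14=8, 13+15=9, 13+18=12
a = 14: 14+14=9, 14+15=10, 14+18=13
a = 16: 16+14=11, 16+15=12, 16+18=15
Distinct residues collected: {1, 2, 4, 5, 8, 9, 10, 11, 12, 13, 15}
|A + B| = 11 (out of 19 total residues).

A + B = {1, 2, 4, 5, 8, 9, 10, 11, 12, 13, 15}


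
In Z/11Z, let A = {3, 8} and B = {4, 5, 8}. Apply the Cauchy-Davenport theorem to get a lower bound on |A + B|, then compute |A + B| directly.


Cauchy-Davenport: |A + B| ≥ min(p, |A| + |B| - 1) for A, B nonempty in Z/pZ.
|A| = 2, |B| = 3, p = 11.
CD lower bound = min(11, 2 + 3 - 1) = min(11, 4) = 4.
Compute A + B mod 11 directly:
a = 3: 3+4=7, 3+5=8, 3+8=0
a = 8: 8+4=1, 8+5=2, 8+8=5
A + B = {0, 1, 2, 5, 7, 8}, so |A + B| = 6.
Verify: 6 ≥ 4? Yes ✓.

CD lower bound = 4, actual |A + B| = 6.


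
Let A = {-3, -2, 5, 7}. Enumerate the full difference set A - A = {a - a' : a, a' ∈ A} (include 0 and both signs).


A - A = {a - a' : a, a' ∈ A}.
Compute a - a' for each ordered pair (a, a'):
a = -3: -3--3=0, -3--2=-1, -3-5=-8, -3-7=-10
a = -2: -2--3=1, -2--2=0, -2-5=-7, -2-7=-9
a = 5: 5--3=8, 5--2=7, 5-5=0, 5-7=-2
a = 7: 7--3=10, 7--2=9, 7-5=2, 7-7=0
Collecting distinct values (and noting 0 appears from a-a):
A - A = {-10, -9, -8, -7, -2, -1, 0, 1, 2, 7, 8, 9, 10}
|A - A| = 13

A - A = {-10, -9, -8, -7, -2, -1, 0, 1, 2, 7, 8, 9, 10}


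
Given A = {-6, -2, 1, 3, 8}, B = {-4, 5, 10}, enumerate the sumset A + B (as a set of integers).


A + B = {a + b : a ∈ A, b ∈ B}.
Enumerate all |A|·|B| = 5·3 = 15 pairs (a, b) and collect distinct sums.
a = -6: -6+-4=-10, -6+5=-1, -6+10=4
a = -2: -2+-4=-6, -2+5=3, -2+10=8
a = 1: 1+-4=-3, 1+5=6, 1+10=11
a = 3: 3+-4=-1, 3+5=8, 3+10=13
a = 8: 8+-4=4, 8+5=13, 8+10=18
Collecting distinct sums: A + B = {-10, -6, -3, -1, 3, 4, 6, 8, 11, 13, 18}
|A + B| = 11

A + B = {-10, -6, -3, -1, 3, 4, 6, 8, 11, 13, 18}


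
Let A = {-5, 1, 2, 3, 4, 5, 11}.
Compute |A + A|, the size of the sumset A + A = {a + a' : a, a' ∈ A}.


A + A = {a + a' : a, a' ∈ A}; |A| = 7.
General bounds: 2|A| - 1 ≤ |A + A| ≤ |A|(|A|+1)/2, i.e. 13 ≤ |A + A| ≤ 28.
Lower bound 2|A|-1 is attained iff A is an arithmetic progression.
Enumerate sums a + a' for a ≤ a' (symmetric, so this suffices):
a = -5: -5+-5=-10, -5+1=-4, -5+2=-3, -5+3=-2, -5+4=-1, -5+5=0, -5+11=6
a = 1: 1+1=2, 1+2=3, 1+3=4, 1+4=5, 1+5=6, 1+11=12
a = 2: 2+2=4, 2+3=5, 2+4=6, 2+5=7, 2+11=13
a = 3: 3+3=6, 3+4=7, 3+5=8, 3+11=14
a = 4: 4+4=8, 4+5=9, 4+11=15
a = 5: 5+5=10, 5+11=16
a = 11: 11+11=22
Distinct sums: {-10, -4, -3, -2, -1, 0, 2, 3, 4, 5, 6, 7, 8, 9, 10, 12, 13, 14, 15, 16, 22}
|A + A| = 21

|A + A| = 21
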